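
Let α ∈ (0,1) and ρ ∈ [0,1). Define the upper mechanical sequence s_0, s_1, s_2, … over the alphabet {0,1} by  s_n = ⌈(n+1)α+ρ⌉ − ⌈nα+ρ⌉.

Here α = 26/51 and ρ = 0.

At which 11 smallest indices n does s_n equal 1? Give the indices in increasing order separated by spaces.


n=0: ⌈26/51⌉−⌈0/51⌉ = 1−0 = 1  ← one
n=1: ⌈52/51⌉−⌈26/51⌉ = 2−1 = 1  ← one
n=2: ⌈78/51⌉−⌈52/51⌉ = 2−2 = 0
n=3: ⌈104/51⌉−⌈78/51⌉ = 3−2 = 1  ← one
n=4: ⌈130/51⌉−⌈104/51⌉ = 3−3 = 0
n=5: ⌈156/51⌉−⌈130/51⌉ = 4−3 = 1  ← one
n=6: ⌈182/51⌉−⌈156/51⌉ = 4−4 = 0
n=7: ⌈208/51⌉−⌈182/51⌉ = 5−4 = 1  ← one
n=8: ⌈234/51⌉−⌈208/51⌉ = 5−5 = 0
n=9: ⌈260/51⌉−⌈234/51⌉ = 6−5 = 1  ← one
n=10: ⌈286/51⌉−⌈260/51⌉ = 6−6 = 0
n=11: ⌈312/51⌉−⌈286/51⌉ = 7−6 = 1  ← one
n=12: ⌈338/51⌉−⌈312/51⌉ = 7−7 = 0
n=13: ⌈364/51⌉−⌈338/51⌉ = 8−7 = 1  ← one
n=14: ⌈390/51⌉−⌈364/51⌉ = 8−8 = 0
n=15: ⌈416/51⌉−⌈390/51⌉ = 9−8 = 1  ← one
n=16: ⌈442/51⌉−⌈416/51⌉ = 9−9 = 0
n=17: ⌈468/51⌉−⌈442/51⌉ = 10−9 = 1  ← one
n=18: ⌈494/51⌉−⌈468/51⌉ = 10−10 = 0
n=19: ⌈520/51⌉−⌈494/51⌉ = 11−10 = 1  ← one
positions of the first 11 ones: 0 1 3 5 7 9 11 13 15 17 19

0 1 3 5 7 9 11 13 15 17 19


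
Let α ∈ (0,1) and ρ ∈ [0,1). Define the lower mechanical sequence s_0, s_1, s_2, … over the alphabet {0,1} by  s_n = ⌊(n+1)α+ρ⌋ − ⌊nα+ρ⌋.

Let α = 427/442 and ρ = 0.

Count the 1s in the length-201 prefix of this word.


#1s = Σ_{n=0}^{200} s_n = Σ_{n=0}^{200} (⌊(n+1)α+ρ⌋ − ⌊nα+ρ⌋)
the sum telescopes: every ⌊nα+ρ⌋ with 0 < n < 201 appears once with + and once with −, leaving ⌊201α+ρ⌋ − ⌊0·α+ρ⌋
201α + ρ = (201·427) / 442 = 85827/442
ρ = 0/442
⌊85827/442⌋ = 194,  ⌊0/442⌋ = 0
#1s = 194 − 0 = 194

194


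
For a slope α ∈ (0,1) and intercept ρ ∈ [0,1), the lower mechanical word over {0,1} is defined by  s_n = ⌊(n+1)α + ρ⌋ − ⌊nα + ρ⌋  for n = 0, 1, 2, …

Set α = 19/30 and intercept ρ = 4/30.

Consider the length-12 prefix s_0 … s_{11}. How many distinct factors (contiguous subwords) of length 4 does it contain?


5

t_n = ⌊(n·19+4)/30⌋ for n = 0 … 12:
  n=0…9: ⌊4/30⌋=0 ⌊23/30⌋=0 ⌊42/30⌋=1 ⌊61/30⌋=2 ⌊80/30⌋=2 ⌊99/30⌋=3 ⌊118/30⌋=3 ⌊137/30⌋=4 ⌊156/30⌋=5 ⌊175/30⌋=5
  n=10…12: ⌊194/30⌋=6 ⌊213/30⌋=7 ⌊232/30⌋=7
s_n = t_(n+1) − t_n for n = 0 … 11 gives
prefix = 011010110110
slide a length-4 window over [0..3] … [8..11] (9 windows); first occurrence of each distinct factor:
  [  0..  3] 0110
  [  1..  4] 1101
  [  2..  5] 1010
  [  3..  6] 0101
  [  4..  7] 1011
  (the other 4 windows repeat one of these)
distinct factors: {0101, 0110, 1010, 1011, 1101}
count = 5  (Sturmian bound for length 4 is 5)


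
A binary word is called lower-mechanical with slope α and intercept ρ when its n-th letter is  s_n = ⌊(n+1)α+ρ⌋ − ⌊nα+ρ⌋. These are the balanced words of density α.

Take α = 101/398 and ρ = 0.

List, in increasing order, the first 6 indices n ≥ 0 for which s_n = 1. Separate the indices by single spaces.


n=0: ⌊101/398⌋−⌊0/398⌋ = 0−0 = 0
n=1: ⌊202/398⌋−⌊101/398⌋ = 0−0 = 0
n=2: ⌊303/398⌋−⌊202/398⌋ = 0−0 = 0
n=3: ⌊404/398⌋−⌊303/398⌋ = 1−0 = 1  ← one
n=4: ⌊505/398⌋−⌊404/398⌋ = 1−1 = 0
n=5: ⌊606/398⌋−⌊505/398⌋ = 1−1 = 0
n=6: ⌊707/398⌋−⌊606/398⌋ = 1−1 = 0
n=7: ⌊808/398⌋−⌊707/398⌋ = 2−1 = 1  ← one
n=8: ⌊909/398⌋−⌊808/398⌋ = 2−2 = 0
n=9: ⌊1010/398⌋−⌊909/398⌋ = 2−2 = 0
n=10: ⌊1111/398⌋−⌊1010/398⌋ = 2−2 = 0
n=11: ⌊1212/398⌋−⌊1111/398⌋ = 3−2 = 1  ← one
n=12: ⌊1313/398⌋−⌊1212/398⌋ = 3−3 = 0
n=13: ⌊1414/398⌋−⌊1313/398⌋ = 3−3 = 0
n=14: ⌊1515/398⌋−⌊1414/398⌋ = 3−3 = 0
n=15: ⌊1616/398⌋−⌊1515/398⌋ = 4−3 = 1  ← one
n=16: ⌊1717/398⌋−⌊1616/398⌋ = 4−4 = 0
n=17: ⌊1818/398⌋−⌊1717/398⌋ = 4−4 = 0
n=18: ⌊1919/398⌋−⌊1818/398⌋ = 4−4 = 0
n=19: ⌊2020/398⌋−⌊1919/398⌋ = 5−4 = 1  ← one
n=20: ⌊2121/398⌋−⌊2020/398⌋ = 5−5 = 0
n=21: ⌊2222/398⌋−⌊2121/398⌋ = 5−5 = 0
n=22: ⌊2323/398⌋−⌊2222/398⌋ = 5−5 = 0
n=23: ⌊2424/398⌋−⌊2323/398⌋ = 6−5 = 1  ← one
positions of the first 6 ones: 3 7 11 15 19 23

3 7 11 15 19 23


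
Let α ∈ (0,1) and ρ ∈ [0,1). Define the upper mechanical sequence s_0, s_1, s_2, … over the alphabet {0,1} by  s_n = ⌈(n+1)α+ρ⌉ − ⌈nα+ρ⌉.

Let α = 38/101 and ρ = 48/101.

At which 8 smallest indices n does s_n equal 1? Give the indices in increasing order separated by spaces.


1 4 6 9 12 14 17 20

n=0: ⌈86/101⌉−⌈48/101⌉ = 1−1 = 0
n=1: ⌈124/101⌉−⌈86/101⌉ = 2−1 = 1  ← one
n=2: ⌈162/101⌉−⌈124/101⌉ = 2−2 = 0
n=3: ⌈200/101⌉−⌈162/101⌉ = 2−2 = 0
n=4: ⌈238/101⌉−⌈200/101⌉ = 3−2 = 1  ← one
n=5: ⌈276/101⌉−⌈238/101⌉ = 3−3 = 0
n=6: ⌈314/101⌉−⌈276/101⌉ = 4−3 = 1  ← one
n=7: ⌈352/101⌉−⌈314/101⌉ = 4−4 = 0
n=8: ⌈390/101⌉−⌈352/101⌉ = 4−4 = 0
n=9: ⌈428/101⌉−⌈390/101⌉ = 5−4 = 1  ← one
n=10: ⌈466/101⌉−⌈428/101⌉ = 5−5 = 0
n=11: ⌈504/101⌉−⌈466/101⌉ = 5−5 = 0
n=12: ⌈542/101⌉−⌈504/101⌉ = 6−5 = 1  ← one
n=13: ⌈580/101⌉−⌈542/101⌉ = 6−6 = 0
n=14: ⌈618/101⌉−⌈580/101⌉ = 7−6 = 1  ← one
n=15: ⌈656/101⌉−⌈618/101⌉ = 7−7 = 0
n=16: ⌈694/101⌉−⌈656/101⌉ = 7−7 = 0
n=17: ⌈732/101⌉−⌈694/101⌉ = 8−7 = 1  ← one
n=18: ⌈770/101⌉−⌈732/101⌉ = 8−8 = 0
n=19: ⌈808/101⌉−⌈770/101⌉ = 8−8 = 0
n=20: ⌈846/101⌉−⌈808/101⌉ = 9−8 = 1  ← one
positions of the first 8 ones: 1 4 6 9 12 14 17 20


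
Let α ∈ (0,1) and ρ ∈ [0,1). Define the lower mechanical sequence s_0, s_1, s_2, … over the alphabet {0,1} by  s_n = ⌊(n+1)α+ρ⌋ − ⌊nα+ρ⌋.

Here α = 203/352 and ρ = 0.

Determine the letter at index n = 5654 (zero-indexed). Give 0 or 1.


(n+1)α + ρ = (5655·203) / 352 = 1147965/352
nα + ρ     = (5654·203) / 352 = 1147762/352
⌊1147965/352⌋ = 3261,  ⌊1147762/352⌋ = 3260
s_{5654} = 3261 − 3260 = 1

1


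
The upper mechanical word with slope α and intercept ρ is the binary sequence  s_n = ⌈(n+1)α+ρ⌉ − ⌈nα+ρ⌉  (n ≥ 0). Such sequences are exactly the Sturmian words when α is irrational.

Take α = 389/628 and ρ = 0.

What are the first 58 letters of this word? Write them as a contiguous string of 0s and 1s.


1101101011011010110110101101011011010110110101101011011010

n=0: ⌈(1·389)/628⌉ − ⌈(0·389)/628⌉ = ⌈389/628⌉ − ⌈0/628⌉ = 1 − 0 = 1
n=1: ⌈(2·389)/628⌉ − ⌈(1·389)/628⌉ = ⌈778/628⌉ − ⌈389/628⌉ = 2 − 1 = 1
n=2: ⌈(3·389)/628⌉ − ⌈(2·389)/628⌉ = ⌈1167/628⌉ − ⌈778/628⌉ = 2 − 2 = 0
n=3: ⌈(4·389)/628⌉ − ⌈(3·389)/628⌉ = ⌈1556/628⌉ − ⌈1167/628⌉ = 3 − 2 = 1
n=4: ⌈(5·389)/628⌉ − ⌈(4·389)/628⌉ = ⌈1945/628⌉ − ⌈1556/628⌉ = 4 − 3 = 1
n=5: ⌈(6·389)/628⌉ − ⌈(5·389)/628⌉ = ⌈2334/628⌉ − ⌈1945/628⌉ = 4 − 4 = 0
n=6: ⌈(7·389)/628⌉ − ⌈(6·389)/628⌉ = ⌈2723/628⌉ − ⌈2334/628⌉ = 5 − 4 = 1
n=7: ⌈(8·389)/628⌉ − ⌈(7·389)/628⌉ = ⌈3112/628⌉ − ⌈2723/628⌉ = 5 − 5 = 0
n=8: ⌈(9·389)/628⌉ − ⌈(8·389)/628⌉ = ⌈3501/628⌉ − ⌈3112/628⌉ = 6 − 5 = 1
n=9: ⌈(10·389)/628⌉ − ⌈(9·389)/628⌉ = ⌈3890/628⌉ − ⌈3501/628⌉ = 7 − 6 = 1
n=10: ⌈(11·389)/628⌉ − ⌈(10·389)/628⌉ = ⌈4279/628⌉ − ⌈3890/628⌉ = 7 − 7 = 0
n=11: ⌈(12·389)/628⌉ − ⌈(11·389)/628⌉ = ⌈4668/628⌉ − ⌈4279/628⌉ = 8 − 7 = 1
n=12: ⌈(13·389)/628⌉ − ⌈(12·389)/628⌉ = ⌈5057/628⌉ − ⌈4668/628⌉ = 9 − 8 = 1
n=13: ⌈(14·389)/628⌉ − ⌈(13·389)/628⌉ = ⌈5446/628⌉ − ⌈5057/628⌉ = 9 − 9 = 0
n=14: ⌈(15·389)/628⌉ − ⌈(14·389)/628⌉ = ⌈5835/628⌉ − ⌈5446/628⌉ = 10 − 9 = 1
n=15: ⌈(16·389)/628⌉ − ⌈(15·389)/628⌉ = ⌈6224/628⌉ − ⌈5835/628⌉ = 10 − 10 = 0
n=16: ⌈(17·389)/628⌉ − ⌈(16·389)/628⌉ = ⌈6613/628⌉ − ⌈6224/628⌉ = 11 − 10 = 1
n=17: ⌈(18·389)/628⌉ − ⌈(17·389)/628⌉ = ⌈7002/628⌉ − ⌈6613/628⌉ = 12 − 11 = 1
n=18: ⌈(19·389)/628⌉ − ⌈(18·389)/628⌉ = ⌈7391/628⌉ − ⌈7002/628⌉ = 12 − 12 = 0
n=19: ⌈(20·389)/628⌉ − ⌈(19·389)/628⌉ = ⌈7780/628⌉ − ⌈7391/628⌉ = 13 − 12 = 1
n=20: ⌈(21·389)/628⌉ − ⌈(20·389)/628⌉ = ⌈8169/628⌉ − ⌈7780/628⌉ = 14 − 13 = 1
n=21: ⌈(22·389)/628⌉ − ⌈(21·389)/628⌉ = ⌈8558/628⌉ − ⌈8169/628⌉ = 14 − 14 = 0
n=22: ⌈(23·389)/628⌉ − ⌈(22·389)/628⌉ = ⌈8947/628⌉ − ⌈8558/628⌉ = 15 − 14 = 1
n=23: ⌈(24·389)/628⌉ − ⌈(23·389)/628⌉ = ⌈9336/628⌉ − ⌈8947/628⌉ = 15 − 15 = 0
n=24: ⌈(25·389)/628⌉ − ⌈(24·389)/628⌉ = ⌈9725/628⌉ − ⌈9336/628⌉ = 16 − 15 = 1
n=25: ⌈(26·389)/628⌉ − ⌈(25·389)/628⌉ = ⌈10114/628⌉ − ⌈9725/628⌉ = 17 − 16 = 1
n=26: ⌈(27·389)/628⌉ − ⌈(26·389)/628⌉ = ⌈10503/628⌉ − ⌈10114/628⌉ = 17 − 17 = 0
n=27: ⌈(28·389)/628⌉ − ⌈(27·389)/628⌉ = ⌈10892/628⌉ − ⌈10503/628⌉ = 18 − 17 = 1
n=28: ⌈(29·389)/628⌉ − ⌈(28·389)/628⌉ = ⌈11281/628⌉ − ⌈10892/628⌉ = 18 − 18 = 0
n=29: ⌈(30·389)/628⌉ − ⌈(29·389)/628⌉ = ⌈11670/628⌉ − ⌈11281/628⌉ = 19 − 18 = 1
n=30: ⌈(31·389)/628⌉ − ⌈(30·389)/628⌉ = ⌈12059/628⌉ − ⌈11670/628⌉ = 20 − 19 = 1
n=31: ⌈(32·389)/628⌉ − ⌈(31·389)/628⌉ = ⌈12448/628⌉ − ⌈12059/628⌉ = 20 − 20 = 0
n=32: ⌈(33·389)/628⌉ − ⌈(32·389)/628⌉ = ⌈12837/628⌉ − ⌈12448/628⌉ = 21 − 20 = 1
n=33: ⌈(34·389)/628⌉ − ⌈(33·389)/628⌉ = ⌈13226/628⌉ − ⌈12837/628⌉ = 22 − 21 = 1
n=34: ⌈(35·389)/628⌉ − ⌈(34·389)/628⌉ = ⌈13615/628⌉ − ⌈13226/628⌉ = 22 − 22 = 0
n=35: ⌈(36·389)/628⌉ − ⌈(35·389)/628⌉ = ⌈14004/628⌉ − ⌈13615/628⌉ = 23 − 22 = 1
n=36: ⌈(37·389)/628⌉ − ⌈(36·389)/628⌉ = ⌈14393/628⌉ − ⌈14004/628⌉ = 23 − 23 = 0
n=37: ⌈(38·389)/628⌉ − ⌈(37·389)/628⌉ = ⌈14782/628⌉ − ⌈14393/628⌉ = 24 − 23 = 1
n=38: ⌈(39·389)/628⌉ − ⌈(38·389)/628⌉ = ⌈15171/628⌉ − ⌈14782/628⌉ = 25 − 24 = 1
n=39: ⌈(40·389)/628⌉ − ⌈(39·389)/628⌉ = ⌈15560/628⌉ − ⌈15171/628⌉ = 25 − 25 = 0
n=40: ⌈(41·389)/628⌉ − ⌈(40·389)/628⌉ = ⌈15949/628⌉ − ⌈15560/628⌉ = 26 − 25 = 1
n=41: ⌈(42·389)/628⌉ − ⌈(41·389)/628⌉ = ⌈16338/628⌉ − ⌈15949/628⌉ = 27 − 26 = 1
n=42: ⌈(43·389)/628⌉ − ⌈(42·389)/628⌉ = ⌈16727/628⌉ − ⌈16338/628⌉ = 27 − 27 = 0
n=43: ⌈(44·389)/628⌉ − ⌈(43·389)/628⌉ = ⌈17116/628⌉ − ⌈16727/628⌉ = 28 − 27 = 1
n=44: ⌈(45·389)/628⌉ − ⌈(44·389)/628⌉ = ⌈17505/628⌉ − ⌈17116/628⌉ = 28 − 28 = 0
n=45: ⌈(46·389)/628⌉ − ⌈(45·389)/628⌉ = ⌈17894/628⌉ − ⌈17505/628⌉ = 29 − 28 = 1
n=46: ⌈(47·389)/628⌉ − ⌈(46·389)/628⌉ = ⌈18283/628⌉ − ⌈17894/628⌉ = 30 − 29 = 1
n=47: ⌈(48·389)/628⌉ − ⌈(47·389)/628⌉ = ⌈18672/628⌉ − ⌈18283/628⌉ = 30 − 30 = 0
n=48: ⌈(49·389)/628⌉ − ⌈(48·389)/628⌉ = ⌈19061/628⌉ − ⌈18672/628⌉ = 31 − 30 = 1
n=49: ⌈(50·389)/628⌉ − ⌈(49·389)/628⌉ = ⌈19450/628⌉ − ⌈19061/628⌉ = 31 − 31 = 0
n=50: ⌈(51·389)/628⌉ − ⌈(50·389)/628⌉ = ⌈19839/628⌉ − ⌈19450/628⌉ = 32 − 31 = 1
n=51: ⌈(52·389)/628⌉ − ⌈(51·389)/628⌉ = ⌈20228/628⌉ − ⌈19839/628⌉ = 33 − 32 = 1
n=52: ⌈(53·389)/628⌉ − ⌈(52·389)/628⌉ = ⌈20617/628⌉ − ⌈20228/628⌉ = 33 − 33 = 0
n=53: ⌈(54·389)/628⌉ − ⌈(53·389)/628⌉ = ⌈21006/628⌉ − ⌈20617/628⌉ = 34 − 33 = 1
n=54: ⌈(55·389)/628⌉ − ⌈(54·389)/628⌉ = ⌈21395/628⌉ − ⌈21006/628⌉ = 35 − 34 = 1
n=55: ⌈(56·389)/628⌉ − ⌈(55·389)/628⌉ = ⌈21784/628⌉ − ⌈21395/628⌉ = 35 − 35 = 0
n=56: ⌈(57·389)/628⌉ − ⌈(56·389)/628⌉ = ⌈22173/628⌉ − ⌈21784/628⌉ = 36 − 35 = 1
n=57: ⌈(58·389)/628⌉ − ⌈(57·389)/628⌉ = ⌈22562/628⌉ − ⌈22173/628⌉ = 36 − 36 = 0


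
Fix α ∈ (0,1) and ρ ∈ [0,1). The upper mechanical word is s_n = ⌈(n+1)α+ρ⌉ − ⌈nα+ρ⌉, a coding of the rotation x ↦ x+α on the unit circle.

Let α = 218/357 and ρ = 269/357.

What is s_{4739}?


1

(n+1)α + ρ = (4740·218 + 269) / 357 = 1033589/357
nα + ρ     = (4739·218 + 269) / 357 = 1033371/357
⌈1033589/357⌉ = 2896,  ⌈1033371/357⌉ = 2895
s_{4739} = 2896 − 2895 = 1


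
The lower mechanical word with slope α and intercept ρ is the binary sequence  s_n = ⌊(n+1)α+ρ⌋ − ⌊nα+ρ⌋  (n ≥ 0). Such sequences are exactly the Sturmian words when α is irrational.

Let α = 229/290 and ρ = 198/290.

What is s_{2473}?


(n+1)α + ρ = (2474·229 + 198) / 290 = 566744/290
nα + ρ     = (2473·229 + 198) / 290 = 566515/290
⌊566744/290⌋ = 1954,  ⌊566515/290⌋ = 1953
s_{2473} = 1954 − 1953 = 1

1


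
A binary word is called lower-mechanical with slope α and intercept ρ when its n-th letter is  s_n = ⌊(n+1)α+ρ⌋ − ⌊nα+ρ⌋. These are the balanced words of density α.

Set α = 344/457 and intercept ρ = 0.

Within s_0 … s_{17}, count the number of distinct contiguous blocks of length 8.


t_n = ⌊(n·344)/457⌋ for n = 0 … 18:
  n=0…9: ⌊0/457⌋=0 ⌊344/457⌋=0 ⌊688/457⌋=1 ⌊1032/457⌋=2 ⌊1376/457⌋=3 ⌊1720/457⌋=3 ⌊2064/457⌋=4 ⌊2408/457⌋=5 ⌊2752/457⌋=6 ⌊3096/457⌋=6
  n=10…18: ⌊3440/457⌋=7 ⌊3784/457⌋=8 ⌊4128/457⌋=9 ⌊4472/457⌋=9 ⌊4816/457⌋=10 ⌊5160/457⌋=11 ⌊5504/457⌋=12 ⌊5848/457⌋=12 ⌊6192/457⌋=13
s_n = t_(n+1) − t_n for n = 0 … 17 gives
prefix = 011101110111011101
slide a length-8 window over [0..7] … [10..17] (11 windows); first occurrence of each distinct factor:
  [  0..  7] 01110111
  [  1..  8] 11101110
  [  2..  9] 11011101
  [  3.. 10] 10111011
  (the other 7 windows repeat one of these)
distinct factors: {01110111, 10111011, 11011101, 11101110}
count = 4  (Sturmian bound for length 8 is 9)

4


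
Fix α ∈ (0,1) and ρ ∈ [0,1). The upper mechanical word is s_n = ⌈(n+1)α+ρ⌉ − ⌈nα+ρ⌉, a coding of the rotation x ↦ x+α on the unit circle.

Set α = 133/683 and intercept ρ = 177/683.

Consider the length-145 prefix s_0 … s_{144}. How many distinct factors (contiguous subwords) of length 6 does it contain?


7

t_n = ⌈(n·133+177)/683⌉ for n = 0 … 145:
  n=0…9: ⌈177/683⌉=1 ⌈310/683⌉=1 ⌈443/683⌉=1 ⌈576/683⌉=1 ⌈709/683⌉=2 ⌈842/683⌉=2 ⌈975/683⌉=2 ⌈1108/683⌉=2 ⌈1241/683⌉=2 ⌈1374/683⌉=3
  n=10…19: ⌈1507/683⌉=3 ⌈1640/683⌉=3 ⌈1773/683⌉=3 ⌈1906/683⌉=3 ⌈2039/683⌉=3 ⌈2172/683⌉=4 ⌈2305/683⌉=4 ⌈2438/683⌉=4 ⌈2571/683⌉=4 ⌈2704/683⌉=4
  n=20…29: ⌈2837/683⌉=5 ⌈2970/683⌉=5 ⌈3103/683⌉=5 ⌈3236/683⌉=5 ⌈3369/683⌉=5 ⌈3502/683⌉=6 ⌈3635/683⌉=6 ⌈3768/683⌉=6 ⌈3901/683⌉=6 ⌈4034/683⌉=6
  n=30…39: ⌈4167/683⌉=7 ⌈4300/683⌉=7 ⌈4433/683⌉=7 ⌈4566/683⌉=7 ⌈4699/683⌉=7 ⌈4832/683⌉=8 ⌈4965/683⌉=8 ⌈5098/683⌉=8 ⌈5231/683⌉=8 ⌈5364/683⌉=8
  n=40…49: ⌈5497/683⌉=9 ⌈5630/683⌉=9 ⌈5763/683⌉=9 ⌈5896/683⌉=9 ⌈6029/683⌉=9 ⌈6162/683⌉=10 ⌈6295/683⌉=10 ⌈6428/683⌉=10 ⌈6561/683⌉=10 ⌈6694/683⌉=10
  n=50…59: ⌈6827/683⌉=10 ⌈6960/683⌉=11 ⌈7093/683⌉=11 ⌈7226/683⌉=11 ⌈7359/683⌉=11 ⌈7492/683⌉=11 ⌈7625/683⌉=12 ⌈7758/683⌉=12 ⌈7891/683⌉=12 ⌈8024/683⌉=12
  n=60…69: ⌈8157/683⌉=12 ⌈8290/683⌉=13 ⌈8423/683⌉=13 ⌈8556/683⌉=13 ⌈8689/683⌉=13 ⌈8822/683⌉=13 ⌈8955/683⌉=14 ⌈9088/683⌉=14 ⌈9221/683⌉=14 ⌈9354/683⌉=14
  n=70…79: ⌈9487/683⌉=14 ⌈9620/683⌉=15 ⌈9753/683⌉=15 ⌈9886/683⌉=15 ⌈10019/683⌉=15 ⌈10152/683⌉=15 ⌈10285/683⌉=16 ⌈10418/683⌉=16 ⌈10551/683⌉=16 ⌈10684/683⌉=16
  n=80…89: ⌈10817/683⌉=16 ⌈10950/683⌉=17 ⌈11083/683⌉=17 ⌈11216/683⌉=17 ⌈11349/683⌉=17 ⌈11482/683⌉=17 ⌈11615/683⌉=18 ⌈11748/683⌉=18 ⌈11881/683⌉=18 ⌈12014/683⌉=18
  n=90…99: ⌈12147/683⌉=18 ⌈12280/683⌉=18 ⌈12413/683⌉=19 ⌈12546/683⌉=19 ⌈12679/683⌉=19 ⌈12812/683⌉=19 ⌈12945/683⌉=19 ⌈13078/683⌉=20 ⌈13211/683⌉=20 ⌈13344/683⌉=20
  n=100…109: ⌈13477/683⌉=20 ⌈13610/683⌉=20 ⌈13743/683⌉=21 ⌈13876/683⌉=21 ⌈14009/683⌉=21 ⌈14142/683⌉=21 ⌈14275/683⌉=21 ⌈14408/683⌉=22 ⌈14541/683⌉=22 ⌈14674/683⌉=22
  n=110…119: ⌈14807/683⌉=22 ⌈14940/683⌉=22 ⌈15073/683⌉=23 ⌈15206/683⌉=23 ⌈15339/683⌉=23 ⌈15472/683⌉=23 ⌈15605/683⌉=23 ⌈15738/683⌉=24 ⌈15871/683⌉=24 ⌈16004/683⌉=24
  n=120…129: ⌈16137/683⌉=24 ⌈16270/683⌉=24 ⌈16403/683⌉=25 ⌈16536/683⌉=25 ⌈16669/683⌉=25 ⌈16802/683⌉=25 ⌈16935/683⌉=25 ⌈17068/683⌉=25 ⌈17201/683⌉=26 ⌈17334/683⌉=26
  n=130…139: ⌈17467/683⌉=26 ⌈17600/683⌉=26 ⌈17733/683⌉=26 ⌈17866/683⌉=27 ⌈17999/683⌉=27 ⌈18132/683⌉=27 ⌈18265/683⌉=27 ⌈18398/683⌉=27 ⌈18531/683⌉=28 ⌈18664/683⌉=28
  n=140…145: ⌈18797/683⌉=28 ⌈18930/683⌉=28 ⌈19063/683⌉=28 ⌈19196/683⌉=29 ⌈19329/683⌉=29 ⌈19462/683⌉=29
s_n = t_(n+1) − t_n for n = 0 … 144 gives
prefix = 0001000010000010000100001000010000100001000010000010000100001000010000100001000010000100000100001000010000100001000010000100000100001000010000100
slide a length-6 window over [0..5] … [139..144] (140 windows); first occurrence of each distinct factor:
  [  0..  5] 000100
  [  1..  6] 001000
  [  2..  7] 010000
  [  3..  8] 100001
  [  4..  9] 000010
  [  8.. 13] 100000
  [  9.. 14] 000001
  (the other 133 windows repeat one of these)
distinct factors: {000001, 000010, 000100, 001000, 010000, 100000, 100001}
count = 7  (Sturmian bound for length 6 is 7)


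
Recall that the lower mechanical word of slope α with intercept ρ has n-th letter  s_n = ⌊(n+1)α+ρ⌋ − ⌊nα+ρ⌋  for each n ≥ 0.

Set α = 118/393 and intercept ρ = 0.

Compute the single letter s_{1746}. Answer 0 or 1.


(n+1)α + ρ = (1747·118) / 393 = 206146/393
nα + ρ     = (1746·118) / 393 = 206028/393
⌊206146/393⌋ = 524,  ⌊206028/393⌋ = 524
s_{1746} = 524 − 524 = 0

0


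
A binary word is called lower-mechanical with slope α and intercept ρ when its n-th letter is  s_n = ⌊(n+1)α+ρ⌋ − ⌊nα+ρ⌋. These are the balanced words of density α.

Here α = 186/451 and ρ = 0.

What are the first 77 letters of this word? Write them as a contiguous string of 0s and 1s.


00101001010010101001010010100101010010100101001010100101001010010101001010010

n=0: ⌊(1·186)/451⌋ − ⌊(0·186)/451⌋ = ⌊186/451⌋ − ⌊0/451⌋ = 0 − 0 = 0
n=1: ⌊(2·186)/451⌋ − ⌊(1·186)/451⌋ = ⌊372/451⌋ − ⌊186/451⌋ = 0 − 0 = 0
n=2: ⌊(3·186)/451⌋ − ⌊(2·186)/451⌋ = ⌊558/451⌋ − ⌊372/451⌋ = 1 − 0 = 1
n=3: ⌊(4·186)/451⌋ − ⌊(3·186)/451⌋ = ⌊744/451⌋ − ⌊558/451⌋ = 1 − 1 = 0
n=4: ⌊(5·186)/451⌋ − ⌊(4·186)/451⌋ = ⌊930/451⌋ − ⌊744/451⌋ = 2 − 1 = 1
n=5: ⌊(6·186)/451⌋ − ⌊(5·186)/451⌋ = ⌊1116/451⌋ − ⌊930/451⌋ = 2 − 2 = 0
n=6: ⌊(7·186)/451⌋ − ⌊(6·186)/451⌋ = ⌊1302/451⌋ − ⌊1116/451⌋ = 2 − 2 = 0
n=7: ⌊(8·186)/451⌋ − ⌊(7·186)/451⌋ = ⌊1488/451⌋ − ⌊1302/451⌋ = 3 − 2 = 1
n=8: ⌊(9·186)/451⌋ − ⌊(8·186)/451⌋ = ⌊1674/451⌋ − ⌊1488/451⌋ = 3 − 3 = 0
n=9: ⌊(10·186)/451⌋ − ⌊(9·186)/451⌋ = ⌊1860/451⌋ − ⌊1674/451⌋ = 4 − 3 = 1
n=10: ⌊(11·186)/451⌋ − ⌊(10·186)/451⌋ = ⌊2046/451⌋ − ⌊1860/451⌋ = 4 − 4 = 0
n=11: ⌊(12·186)/451⌋ − ⌊(11·186)/451⌋ = ⌊2232/451⌋ − ⌊2046/451⌋ = 4 − 4 = 0
n=12: ⌊(13·186)/451⌋ − ⌊(12·186)/451⌋ = ⌊2418/451⌋ − ⌊2232/451⌋ = 5 − 4 = 1
n=13: ⌊(14·186)/451⌋ − ⌊(13·186)/451⌋ = ⌊2604/451⌋ − ⌊2418/451⌋ = 5 − 5 = 0
n=14: ⌊(15·186)/451⌋ − ⌊(14·186)/451⌋ = ⌊2790/451⌋ − ⌊2604/451⌋ = 6 − 5 = 1
n=15: ⌊(16·186)/451⌋ − ⌊(15·186)/451⌋ = ⌊2976/451⌋ − ⌊2790/451⌋ = 6 − 6 = 0
n=16: ⌊(17·186)/451⌋ − ⌊(16·186)/451⌋ = ⌊3162/451⌋ − ⌊2976/451⌋ = 7 − 6 = 1
n=17: ⌊(18·186)/451⌋ − ⌊(17·186)/451⌋ = ⌊3348/451⌋ − ⌊3162/451⌋ = 7 − 7 = 0
n=18: ⌊(19·186)/451⌋ − ⌊(18·186)/451⌋ = ⌊3534/451⌋ − ⌊3348/451⌋ = 7 − 7 = 0
n=19: ⌊(20·186)/451⌋ − ⌊(19·186)/451⌋ = ⌊3720/451⌋ − ⌊3534/451⌋ = 8 − 7 = 1
n=20: ⌊(21·186)/451⌋ − ⌊(20·186)/451⌋ = ⌊3906/451⌋ − ⌊3720/451⌋ = 8 − 8 = 0
n=21: ⌊(22·186)/451⌋ − ⌊(21·186)/451⌋ = ⌊4092/451⌋ − ⌊3906/451⌋ = 9 − 8 = 1
n=22: ⌊(23·186)/451⌋ − ⌊(22·186)/451⌋ = ⌊4278/451⌋ − ⌊4092/451⌋ = 9 − 9 = 0
n=23: ⌊(24·186)/451⌋ − ⌊(23·186)/451⌋ = ⌊4464/451⌋ − ⌊4278/451⌋ = 9 − 9 = 0
n=24: ⌊(25·186)/451⌋ − ⌊(24·186)/451⌋ = ⌊4650/451⌋ − ⌊4464/451⌋ = 10 − 9 = 1
n=25: ⌊(26·186)/451⌋ − ⌊(25·186)/451⌋ = ⌊4836/451⌋ − ⌊4650/451⌋ = 10 − 10 = 0
n=26: ⌊(27·186)/451⌋ − ⌊(26·186)/451⌋ = ⌊5022/451⌋ − ⌊4836/451⌋ = 11 − 10 = 1
n=27: ⌊(28·186)/451⌋ − ⌊(27·186)/451⌋ = ⌊5208/451⌋ − ⌊5022/451⌋ = 11 − 11 = 0
n=28: ⌊(29·186)/451⌋ − ⌊(28·186)/451⌋ = ⌊5394/451⌋ − ⌊5208/451⌋ = 11 − 11 = 0
n=29: ⌊(30·186)/451⌋ − ⌊(29·186)/451⌋ = ⌊5580/451⌋ − ⌊5394/451⌋ = 12 − 11 = 1
n=30: ⌊(31·186)/451⌋ − ⌊(30·186)/451⌋ = ⌊5766/451⌋ − ⌊5580/451⌋ = 12 − 12 = 0
n=31: ⌊(32·186)/451⌋ − ⌊(31·186)/451⌋ = ⌊5952/451⌋ − ⌊5766/451⌋ = 13 − 12 = 1
n=32: ⌊(33·186)/451⌋ − ⌊(32·186)/451⌋ = ⌊6138/451⌋ − ⌊5952/451⌋ = 13 − 13 = 0
n=33: ⌊(34·186)/451⌋ − ⌊(33·186)/451⌋ = ⌊6324/451⌋ − ⌊6138/451⌋ = 14 − 13 = 1
n=34: ⌊(35·186)/451⌋ − ⌊(34·186)/451⌋ = ⌊6510/451⌋ − ⌊6324/451⌋ = 14 − 14 = 0
n=35: ⌊(36·186)/451⌋ − ⌊(35·186)/451⌋ = ⌊6696/451⌋ − ⌊6510/451⌋ = 14 − 14 = 0
n=36: ⌊(37·186)/451⌋ − ⌊(36·186)/451⌋ = ⌊6882/451⌋ − ⌊6696/451⌋ = 15 − 14 = 1
n=37: ⌊(38·186)/451⌋ − ⌊(37·186)/451⌋ = ⌊7068/451⌋ − ⌊6882/451⌋ = 15 − 15 = 0
n=38: ⌊(39·186)/451⌋ − ⌊(38·186)/451⌋ = ⌊7254/451⌋ − ⌊7068/451⌋ = 16 − 15 = 1
n=39: ⌊(40·186)/451⌋ − ⌊(39·186)/451⌋ = ⌊7440/451⌋ − ⌊7254/451⌋ = 16 − 16 = 0
n=40: ⌊(41·186)/451⌋ − ⌊(40·186)/451⌋ = ⌊7626/451⌋ − ⌊7440/451⌋ = 16 − 16 = 0
n=41: ⌊(42·186)/451⌋ − ⌊(41·186)/451⌋ = ⌊7812/451⌋ − ⌊7626/451⌋ = 17 − 16 = 1
n=42: ⌊(43·186)/451⌋ − ⌊(42·186)/451⌋ = ⌊7998/451⌋ − ⌊7812/451⌋ = 17 − 17 = 0
n=43: ⌊(44·186)/451⌋ − ⌊(43·186)/451⌋ = ⌊8184/451⌋ − ⌊7998/451⌋ = 18 − 17 = 1
n=44: ⌊(45·186)/451⌋ − ⌊(44·186)/451⌋ = ⌊8370/451⌋ − ⌊8184/451⌋ = 18 − 18 = 0
n=45: ⌊(46·186)/451⌋ − ⌊(45·186)/451⌋ = ⌊8556/451⌋ − ⌊8370/451⌋ = 18 − 18 = 0
n=46: ⌊(47·186)/451⌋ − ⌊(46·186)/451⌋ = ⌊8742/451⌋ − ⌊8556/451⌋ = 19 − 18 = 1
n=47: ⌊(48·186)/451⌋ − ⌊(47·186)/451⌋ = ⌊8928/451⌋ − ⌊8742/451⌋ = 19 − 19 = 0
n=48: ⌊(49·186)/451⌋ − ⌊(48·186)/451⌋ = ⌊9114/451⌋ − ⌊8928/451⌋ = 20 − 19 = 1
n=49: ⌊(50·186)/451⌋ − ⌊(49·186)/451⌋ = ⌊9300/451⌋ − ⌊9114/451⌋ = 20 − 20 = 0
n=50: ⌊(51·186)/451⌋ − ⌊(50·186)/451⌋ = ⌊9486/451⌋ − ⌊9300/451⌋ = 21 − 20 = 1
n=51: ⌊(52·186)/451⌋ − ⌊(51·186)/451⌋ = ⌊9672/451⌋ − ⌊9486/451⌋ = 21 − 21 = 0
n=52: ⌊(53·186)/451⌋ − ⌊(52·186)/451⌋ = ⌊9858/451⌋ − ⌊9672/451⌋ = 21 − 21 = 0
n=53: ⌊(54·186)/451⌋ − ⌊(53·186)/451⌋ = ⌊10044/451⌋ − ⌊9858/451⌋ = 22 − 21 = 1
n=54: ⌊(55·186)/451⌋ − ⌊(54·186)/451⌋ = ⌊10230/451⌋ − ⌊10044/451⌋ = 22 − 22 = 0
n=55: ⌊(56·186)/451⌋ − ⌊(55·186)/451⌋ = ⌊10416/451⌋ − ⌊10230/451⌋ = 23 − 22 = 1
n=56: ⌊(57·186)/451⌋ − ⌊(56·186)/451⌋ = ⌊10602/451⌋ − ⌊10416/451⌋ = 23 − 23 = 0
n=57: ⌊(58·186)/451⌋ − ⌊(57·186)/451⌋ = ⌊10788/451⌋ − ⌊10602/451⌋ = 23 − 23 = 0
n=58: ⌊(59·186)/451⌋ − ⌊(58·186)/451⌋ = ⌊10974/451⌋ − ⌊10788/451⌋ = 24 − 23 = 1
n=59: ⌊(60·186)/451⌋ − ⌊(59·186)/451⌋ = ⌊11160/451⌋ − ⌊10974/451⌋ = 24 − 24 = 0
n=60: ⌊(61·186)/451⌋ − ⌊(60·186)/451⌋ = ⌊11346/451⌋ − ⌊11160/451⌋ = 25 − 24 = 1
n=61: ⌊(62·186)/451⌋ − ⌊(61·186)/451⌋ = ⌊11532/451⌋ − ⌊11346/451⌋ = 25 − 25 = 0
n=62: ⌊(63·186)/451⌋ − ⌊(62·186)/451⌋ = ⌊11718/451⌋ − ⌊11532/451⌋ = 25 − 25 = 0
n=63: ⌊(64·186)/451⌋ − ⌊(63·186)/451⌋ = ⌊11904/451⌋ − ⌊11718/451⌋ = 26 − 25 = 1
n=64: ⌊(65·186)/451⌋ − ⌊(64·186)/451⌋ = ⌊12090/451⌋ − ⌊11904/451⌋ = 26 − 26 = 0
n=65: ⌊(66·186)/451⌋ − ⌊(65·186)/451⌋ = ⌊12276/451⌋ − ⌊12090/451⌋ = 27 − 26 = 1
n=66: ⌊(67·186)/451⌋ − ⌊(66·186)/451⌋ = ⌊12462/451⌋ − ⌊12276/451⌋ = 27 − 27 = 0
n=67: ⌊(68·186)/451⌋ − ⌊(67·186)/451⌋ = ⌊12648/451⌋ − ⌊12462/451⌋ = 28 − 27 = 1
n=68: ⌊(69·186)/451⌋ − ⌊(68·186)/451⌋ = ⌊12834/451⌋ − ⌊12648/451⌋ = 28 − 28 = 0
n=69: ⌊(70·186)/451⌋ − ⌊(69·186)/451⌋ = ⌊13020/451⌋ − ⌊12834/451⌋ = 28 − 28 = 0
n=70: ⌊(71·186)/451⌋ − ⌊(70·186)/451⌋ = ⌊13206/451⌋ − ⌊13020/451⌋ = 29 − 28 = 1
n=71: ⌊(72·186)/451⌋ − ⌊(71·186)/451⌋ = ⌊13392/451⌋ − ⌊13206/451⌋ = 29 − 29 = 0
n=72: ⌊(73·186)/451⌋ − ⌊(72·186)/451⌋ = ⌊13578/451⌋ − ⌊13392/451⌋ = 30 − 29 = 1
n=73: ⌊(74·186)/451⌋ − ⌊(73·186)/451⌋ = ⌊13764/451⌋ − ⌊13578/451⌋ = 30 − 30 = 0
n=74: ⌊(75·186)/451⌋ − ⌊(74·186)/451⌋ = ⌊13950/451⌋ − ⌊13764/451⌋ = 30 − 30 = 0
n=75: ⌊(76·186)/451⌋ − ⌊(75·186)/451⌋ = ⌊14136/451⌋ − ⌊13950/451⌋ = 31 − 30 = 1
n=76: ⌊(77·186)/451⌋ − ⌊(76·186)/451⌋ = ⌊14322/451⌋ − ⌊14136/451⌋ = 31 − 31 = 0


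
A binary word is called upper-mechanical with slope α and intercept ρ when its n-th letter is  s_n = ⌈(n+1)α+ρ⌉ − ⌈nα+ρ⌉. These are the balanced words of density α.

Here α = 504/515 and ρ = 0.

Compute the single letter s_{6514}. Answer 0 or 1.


1

(n+1)α + ρ = (6515·504) / 515 = 3283560/515
nα + ρ     = (6514·504) / 515 = 3283056/515
⌈3283560/515⌉ = 6376,  ⌈3283056/515⌉ = 6375
s_{6514} = 6376 − 6375 = 1


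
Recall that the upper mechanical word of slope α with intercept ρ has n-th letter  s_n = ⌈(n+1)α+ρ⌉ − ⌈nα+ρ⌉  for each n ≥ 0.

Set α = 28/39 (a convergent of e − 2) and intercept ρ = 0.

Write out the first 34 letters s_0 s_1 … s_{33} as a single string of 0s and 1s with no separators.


1110111011011101101110110111011011

n=0: ⌈(1·28)/39⌉ − ⌈(0·28)/39⌉ = ⌈28/39⌉ − ⌈0/39⌉ = 1 − 0 = 1
n=1: ⌈(2·28)/39⌉ − ⌈(1·28)/39⌉ = ⌈56/39⌉ − ⌈28/39⌉ = 2 − 1 = 1
n=2: ⌈(3·28)/39⌉ − ⌈(2·28)/39⌉ = ⌈84/39⌉ − ⌈56/39⌉ = 3 − 2 = 1
n=3: ⌈(4·28)/39⌉ − ⌈(3·28)/39⌉ = ⌈112/39⌉ − ⌈84/39⌉ = 3 − 3 = 0
n=4: ⌈(5·28)/39⌉ − ⌈(4·28)/39⌉ = ⌈140/39⌉ − ⌈112/39⌉ = 4 − 3 = 1
n=5: ⌈(6·28)/39⌉ − ⌈(5·28)/39⌉ = ⌈168/39⌉ − ⌈140/39⌉ = 5 − 4 = 1
n=6: ⌈(7·28)/39⌉ − ⌈(6·28)/39⌉ = ⌈196/39⌉ − ⌈168/39⌉ = 6 − 5 = 1
n=7: ⌈(8·28)/39⌉ − ⌈(7·28)/39⌉ = ⌈224/39⌉ − ⌈196/39⌉ = 6 − 6 = 0
n=8: ⌈(9·28)/39⌉ − ⌈(8·28)/39⌉ = ⌈252/39⌉ − ⌈224/39⌉ = 7 − 6 = 1
n=9: ⌈(10·28)/39⌉ − ⌈(9·28)/39⌉ = ⌈280/39⌉ − ⌈252/39⌉ = 8 − 7 = 1
n=10: ⌈(11·28)/39⌉ − ⌈(10·28)/39⌉ = ⌈308/39⌉ − ⌈280/39⌉ = 8 − 8 = 0
n=11: ⌈(12·28)/39⌉ − ⌈(11·28)/39⌉ = ⌈336/39⌉ − ⌈308/39⌉ = 9 − 8 = 1
n=12: ⌈(13·28)/39⌉ − ⌈(12·28)/39⌉ = ⌈364/39⌉ − ⌈336/39⌉ = 10 − 9 = 1
n=13: ⌈(14·28)/39⌉ − ⌈(13·28)/39⌉ = ⌈392/39⌉ − ⌈364/39⌉ = 11 − 10 = 1
n=14: ⌈(15·28)/39⌉ − ⌈(14·28)/39⌉ = ⌈420/39⌉ − ⌈392/39⌉ = 11 − 11 = 0
n=15: ⌈(16·28)/39⌉ − ⌈(15·28)/39⌉ = ⌈448/39⌉ − ⌈420/39⌉ = 12 − 11 = 1
n=16: ⌈(17·28)/39⌉ − ⌈(16·28)/39⌉ = ⌈476/39⌉ − ⌈448/39⌉ = 13 − 12 = 1
n=17: ⌈(18·28)/39⌉ − ⌈(17·28)/39⌉ = ⌈504/39⌉ − ⌈476/39⌉ = 13 − 13 = 0
n=18: ⌈(19·28)/39⌉ − ⌈(18·28)/39⌉ = ⌈532/39⌉ − ⌈504/39⌉ = 14 − 13 = 1
n=19: ⌈(20·28)/39⌉ − ⌈(19·28)/39⌉ = ⌈560/39⌉ − ⌈532/39⌉ = 15 − 14 = 1
n=20: ⌈(21·28)/39⌉ − ⌈(20·28)/39⌉ = ⌈588/39⌉ − ⌈560/39⌉ = 16 − 15 = 1
n=21: ⌈(22·28)/39⌉ − ⌈(21·28)/39⌉ = ⌈616/39⌉ − ⌈588/39⌉ = 16 − 16 = 0
n=22: ⌈(23·28)/39⌉ − ⌈(22·28)/39⌉ = ⌈644/39⌉ − ⌈616/39⌉ = 17 − 16 = 1
n=23: ⌈(24·28)/39⌉ − ⌈(23·28)/39⌉ = ⌈672/39⌉ − ⌈644/39⌉ = 18 − 17 = 1
n=24: ⌈(25·28)/39⌉ − ⌈(24·28)/39⌉ = ⌈700/39⌉ − ⌈672/39⌉ = 18 − 18 = 0
n=25: ⌈(26·28)/39⌉ − ⌈(25·28)/39⌉ = ⌈728/39⌉ − ⌈700/39⌉ = 19 − 18 = 1
n=26: ⌈(27·28)/39⌉ − ⌈(26·28)/39⌉ = ⌈756/39⌉ − ⌈728/39⌉ = 20 − 19 = 1
n=27: ⌈(28·28)/39⌉ − ⌈(27·28)/39⌉ = ⌈784/39⌉ − ⌈756/39⌉ = 21 − 20 = 1
n=28: ⌈(29·28)/39⌉ − ⌈(28·28)/39⌉ = ⌈812/39⌉ − ⌈784/39⌉ = 21 − 21 = 0
n=29: ⌈(30·28)/39⌉ − ⌈(29·28)/39⌉ = ⌈840/39⌉ − ⌈812/39⌉ = 22 − 21 = 1
n=30: ⌈(31·28)/39⌉ − ⌈(30·28)/39⌉ = ⌈868/39⌉ − ⌈840/39⌉ = 23 − 22 = 1
n=31: ⌈(32·28)/39⌉ − ⌈(31·28)/39⌉ = ⌈896/39⌉ − ⌈868/39⌉ = 23 − 23 = 0
n=32: ⌈(33·28)/39⌉ − ⌈(32·28)/39⌉ = ⌈924/39⌉ − ⌈896/39⌉ = 24 − 23 = 1
n=33: ⌈(34·28)/39⌉ − ⌈(33·28)/39⌉ = ⌈952/39⌉ − ⌈924/39⌉ = 25 − 24 = 1


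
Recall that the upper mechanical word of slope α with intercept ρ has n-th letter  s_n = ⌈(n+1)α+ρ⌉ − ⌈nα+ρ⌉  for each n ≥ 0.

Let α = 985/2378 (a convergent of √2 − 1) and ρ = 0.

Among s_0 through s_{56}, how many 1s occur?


#1s = Σ_{n=0}^{56} s_n = Σ_{n=0}^{56} (⌈(n+1)α+ρ⌉ − ⌈nα+ρ⌉)
the sum telescopes: every ⌈nα+ρ⌉ with 0 < n < 57 appears once with + and once with −, leaving ⌈57α+ρ⌉ − ⌈0·α+ρ⌉
57α + ρ = (57·985) / 2378 = 56145/2378
ρ = 0/2378
⌈56145/2378⌉ = 24,  ⌈0/2378⌉ = 0
#1s = 24 − 0 = 24

24


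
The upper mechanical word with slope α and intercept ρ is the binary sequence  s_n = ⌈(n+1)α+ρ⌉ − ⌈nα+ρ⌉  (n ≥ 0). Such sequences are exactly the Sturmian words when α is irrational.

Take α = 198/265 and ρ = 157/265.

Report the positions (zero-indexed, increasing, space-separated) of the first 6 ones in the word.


0 1 3 4 5 7

n=0: ⌈355/265⌉−⌈157/265⌉ = 2−1 = 1  ← one
n=1: ⌈553/265⌉−⌈355/265⌉ = 3−2 = 1  ← one
n=2: ⌈751/265⌉−⌈553/265⌉ = 3−3 = 0
n=3: ⌈949/265⌉−⌈751/265⌉ = 4−3 = 1  ← one
n=4: ⌈1147/265⌉−⌈949/265⌉ = 5−4 = 1  ← one
n=5: ⌈1345/265⌉−⌈1147/265⌉ = 6−5 = 1  ← one
n=6: ⌈1543/265⌉−⌈1345/265⌉ = 6−6 = 0
n=7: ⌈1741/265⌉−⌈1543/265⌉ = 7−6 = 1  ← one
positions of the first 6 ones: 0 1 3 4 5 7


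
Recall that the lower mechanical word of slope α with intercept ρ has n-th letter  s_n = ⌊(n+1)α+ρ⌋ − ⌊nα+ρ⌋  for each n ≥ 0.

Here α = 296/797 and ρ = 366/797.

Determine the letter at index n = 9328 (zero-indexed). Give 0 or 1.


1

(n+1)α + ρ = (9329·296 + 366) / 797 = 2761750/797
nα + ρ     = (9328·296 + 366) / 797 = 2761454/797
⌊2761750/797⌋ = 3465,  ⌊2761454/797⌋ = 3464
s_{9328} = 3465 − 3464 = 1


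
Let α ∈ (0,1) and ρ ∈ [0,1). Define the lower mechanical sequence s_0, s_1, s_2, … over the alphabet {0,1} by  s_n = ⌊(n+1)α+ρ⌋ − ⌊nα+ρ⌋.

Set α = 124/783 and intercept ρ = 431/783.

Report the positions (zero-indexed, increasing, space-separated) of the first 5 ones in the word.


2 9 15 21 28

n=0: ⌊555/783⌋−⌊431/783⌋ = 0−0 = 0
n=1: ⌊679/783⌋−⌊555/783⌋ = 0−0 = 0
n=2: ⌊803/783⌋−⌊679/783⌋ = 1−0 = 1  ← one
n=3: ⌊927/783⌋−⌊803/783⌋ = 1−1 = 0
n=4: ⌊1051/783⌋−⌊927/783⌋ = 1−1 = 0
n=5: ⌊1175/783⌋−⌊1051/783⌋ = 1−1 = 0
n=6: ⌊1299/783⌋−⌊1175/783⌋ = 1−1 = 0
n=7: ⌊1423/783⌋−⌊1299/783⌋ = 1−1 = 0
n=8: ⌊1547/783⌋−⌊1423/783⌋ = 1−1 = 0
n=9: ⌊1671/783⌋−⌊1547/783⌋ = 2−1 = 1  ← one
n=10: ⌊1795/783⌋−⌊1671/783⌋ = 2−2 = 0
n=11: ⌊1919/783⌋−⌊1795/783⌋ = 2−2 = 0
n=12: ⌊2043/783⌋−⌊1919/783⌋ = 2−2 = 0
n=13: ⌊2167/783⌋−⌊2043/783⌋ = 2−2 = 0
n=14: ⌊2291/783⌋−⌊2167/783⌋ = 2−2 = 0
n=15: ⌊2415/783⌋−⌊2291/783⌋ = 3−2 = 1  ← one
n=16: ⌊2539/783⌋−⌊2415/783⌋ = 3−3 = 0
n=17: ⌊2663/783⌋−⌊2539/783⌋ = 3−3 = 0
n=18: ⌊2787/783⌋−⌊2663/783⌋ = 3−3 = 0
n=19: ⌊2911/783⌋−⌊2787/783⌋ = 3−3 = 0
n=20: ⌊3035/783⌋−⌊2911/783⌋ = 3−3 = 0
n=21: ⌊3159/783⌋−⌊3035/783⌋ = 4−3 = 1  ← one
n=22: ⌊3283/783⌋−⌊3159/783⌋ = 4−4 = 0
n=23: ⌊3407/783⌋−⌊3283/783⌋ = 4−4 = 0
n=24: ⌊3531/783⌋−⌊3407/783⌋ = 4−4 = 0
n=25: ⌊3655/783⌋−⌊3531/783⌋ = 4−4 = 0
n=26: ⌊3779/783⌋−⌊3655/783⌋ = 4−4 = 0
n=27: ⌊3903/783⌋−⌊3779/783⌋ = 4−4 = 0
n=28: ⌊4027/783⌋−⌊3903/783⌋ = 5−4 = 1  ← one
positions of the first 5 ones: 2 9 15 21 28


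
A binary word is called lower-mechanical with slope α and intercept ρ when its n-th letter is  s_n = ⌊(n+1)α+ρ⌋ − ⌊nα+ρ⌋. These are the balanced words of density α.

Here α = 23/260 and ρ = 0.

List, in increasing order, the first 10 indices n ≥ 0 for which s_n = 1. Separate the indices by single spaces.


11 22 33 45 56 67 79 90 101 113

n=0: ⌊23/260⌋−⌊0/260⌋ = 0−0 = 0
n=1: ⌊46/260⌋−⌊23/260⌋ = 0−0 = 0
  …
n=11: ⌊276/260⌋−⌊253/260⌋ = 1−0 = 1  ← one
n=12: ⌊299/260⌋−⌊276/260⌋ = 1−1 = 0
n=13: ⌊322/260⌋−⌊299/260⌋ = 1−1 = 0
  …
n=22: ⌊529/260⌋−⌊506/260⌋ = 2−1 = 1  ← one
n=23: ⌊552/260⌋−⌊529/260⌋ = 2−2 = 0
n=24: ⌊575/260⌋−⌊552/260⌋ = 2−2 = 0
  …
n=33: ⌊782/260⌋−⌊759/260⌋ = 3−2 = 1  ← one
n=34: ⌊805/260⌋−⌊782/260⌋ = 3−3 = 0
n=35: ⌊828/260⌋−⌊805/260⌋ = 3−3 = 0
  …
n=45: ⌊1058/260⌋−⌊1035/260⌋ = 4−3 = 1  ← one
n=46: ⌊1081/260⌋−⌊1058/260⌋ = 4−4 = 0
n=47: ⌊1104/260⌋−⌊1081/260⌋ = 4−4 = 0
  …
n=56: ⌊1311/260⌋−⌊1288/260⌋ = 5−4 = 1  ← one
n=57: ⌊1334/260⌋−⌊1311/260⌋ = 5−5 = 0
n=58: ⌊1357/260⌋−⌊1334/260⌋ = 5−5 = 0
  …
n=67: ⌊1564/260⌋−⌊1541/260⌋ = 6−5 = 1  ← one
n=68: ⌊1587/260⌋−⌊1564/260⌋ = 6−6 = 0
n=69: ⌊1610/260⌋−⌊1587/260⌋ = 6−6 = 0
  …
n=79: ⌊1840/260⌋−⌊1817/260⌋ = 7−6 = 1  ← one
n=80: ⌊1863/260⌋−⌊1840/260⌋ = 7−7 = 0
n=81: ⌊1886/260⌋−⌊1863/260⌋ = 7−7 = 0
  …
n=90: ⌊2093/260⌋−⌊2070/260⌋ = 8−7 = 1  ← one
n=91: ⌊2116/260⌋−⌊2093/260⌋ = 8−8 = 0
n=92: ⌊2139/260⌋−⌊2116/260⌋ = 8−8 = 0
  …
n=101: ⌊2346/260⌋−⌊2323/260⌋ = 9−8 = 1  ← one
n=102: ⌊2369/260⌋−⌊2346/260⌋ = 9−9 = 0
n=103: ⌊2392/260⌋−⌊2369/260⌋ = 9−9 = 0
  …
n=113: ⌊2622/260⌋−⌊2599/260⌋ = 10−9 = 1  ← one
positions of the first 10 ones: 11 22 33 45 56 67 79 90 101 113


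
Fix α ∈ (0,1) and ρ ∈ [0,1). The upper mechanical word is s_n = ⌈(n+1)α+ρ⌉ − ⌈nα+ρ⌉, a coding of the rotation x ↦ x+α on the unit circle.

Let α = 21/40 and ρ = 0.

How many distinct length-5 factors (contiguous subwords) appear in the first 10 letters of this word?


t_n = ⌈(n·21)/40⌉ for n = 0 … 10:
  n=0…9: ⌈0/40⌉=0 ⌈21/40⌉=1 ⌈42/40⌉=2 ⌈63/40⌉=2 ⌈84/40⌉=3 ⌈105/40⌉=3 ⌈126/40⌉=4 ⌈147/40⌉=4 ⌈168/40⌉=5 ⌈189/40⌉=5
  n=10: ⌈210/40⌉=6
s_n = t_(n+1) − t_n for n = 0 … 9 gives
prefix = 1101010101
slide a length-5 window over [0..4] … [5..9] (6 windows); first occurrence of each distinct factor:
  [  0..  4] 11010
  [  1..  5] 10101
  [  2..  6] 01010
  (the other 3 windows repeat one of these)
distinct factors: {01010, 10101, 11010}
count = 3  (Sturmian bound for length 5 is 6)

3


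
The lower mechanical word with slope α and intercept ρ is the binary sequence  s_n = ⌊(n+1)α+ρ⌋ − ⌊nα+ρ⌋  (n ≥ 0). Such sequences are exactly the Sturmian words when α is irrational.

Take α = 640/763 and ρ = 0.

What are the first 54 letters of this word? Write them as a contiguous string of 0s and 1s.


011111011111011111011111011111101111101111101111101111

n=0: ⌊(1·640)/763⌋ − ⌊(0·640)/763⌋ = ⌊640/763⌋ − ⌊0/763⌋ = 0 − 0 = 0
n=1: ⌊(2·640)/763⌋ − ⌊(1·640)/763⌋ = ⌊1280/763⌋ − ⌊640/763⌋ = 1 − 0 = 1
n=2: ⌊(3·640)/763⌋ − ⌊(2·640)/763⌋ = ⌊1920/763⌋ − ⌊1280/763⌋ = 2 − 1 = 1
n=3: ⌊(4·640)/763⌋ − ⌊(3·640)/763⌋ = ⌊2560/763⌋ − ⌊1920/763⌋ = 3 − 2 = 1
n=4: ⌊(5·640)/763⌋ − ⌊(4·640)/763⌋ = ⌊3200/763⌋ − ⌊2560/763⌋ = 4 − 3 = 1
n=5: ⌊(6·640)/763⌋ − ⌊(5·640)/763⌋ = ⌊3840/763⌋ − ⌊3200/763⌋ = 5 − 4 = 1
n=6: ⌊(7·640)/763⌋ − ⌊(6·640)/763⌋ = ⌊4480/763⌋ − ⌊3840/763⌋ = 5 − 5 = 0
n=7: ⌊(8·640)/763⌋ − ⌊(7·640)/763⌋ = ⌊5120/763⌋ − ⌊4480/763⌋ = 6 − 5 = 1
n=8: ⌊(9·640)/763⌋ − ⌊(8·640)/763⌋ = ⌊5760/763⌋ − ⌊5120/763⌋ = 7 − 6 = 1
n=9: ⌊(10·640)/763⌋ − ⌊(9·640)/763⌋ = ⌊6400/763⌋ − ⌊5760/763⌋ = 8 − 7 = 1
n=10: ⌊(11·640)/763⌋ − ⌊(10·640)/763⌋ = ⌊7040/763⌋ − ⌊6400/763⌋ = 9 − 8 = 1
n=11: ⌊(12·640)/763⌋ − ⌊(11·640)/763⌋ = ⌊7680/763⌋ − ⌊7040/763⌋ = 10 − 9 = 1
n=12: ⌊(13·640)/763⌋ − ⌊(12·640)/763⌋ = ⌊8320/763⌋ − ⌊7680/763⌋ = 10 − 10 = 0
n=13: ⌊(14·640)/763⌋ − ⌊(13·640)/763⌋ = ⌊8960/763⌋ − ⌊8320/763⌋ = 11 − 10 = 1
n=14: ⌊(15·640)/763⌋ − ⌊(14·640)/763⌋ = ⌊9600/763⌋ − ⌊8960/763⌋ = 12 − 11 = 1
n=15: ⌊(16·640)/763⌋ − ⌊(15·640)/763⌋ = ⌊10240/763⌋ − ⌊9600/763⌋ = 13 − 12 = 1
n=16: ⌊(17·640)/763⌋ − ⌊(16·640)/763⌋ = ⌊10880/763⌋ − ⌊10240/763⌋ = 14 − 13 = 1
n=17: ⌊(18·640)/763⌋ − ⌊(17·640)/763⌋ = ⌊11520/763⌋ − ⌊10880/763⌋ = 15 − 14 = 1
n=18: ⌊(19·640)/763⌋ − ⌊(18·640)/763⌋ = ⌊12160/763⌋ − ⌊11520/763⌋ = 15 − 15 = 0
n=19: ⌊(20·640)/763⌋ − ⌊(19·640)/763⌋ = ⌊12800/763⌋ − ⌊12160/763⌋ = 16 − 15 = 1
n=20: ⌊(21·640)/763⌋ − ⌊(20·640)/763⌋ = ⌊13440/763⌋ − ⌊12800/763⌋ = 17 − 16 = 1
n=21: ⌊(22·640)/763⌋ − ⌊(21·640)/763⌋ = ⌊14080/763⌋ − ⌊13440/763⌋ = 18 − 17 = 1
n=22: ⌊(23·640)/763⌋ − ⌊(22·640)/763⌋ = ⌊14720/763⌋ − ⌊14080/763⌋ = 19 − 18 = 1
n=23: ⌊(24·640)/763⌋ − ⌊(23·640)/763⌋ = ⌊15360/763⌋ − ⌊14720/763⌋ = 20 − 19 = 1
n=24: ⌊(25·640)/763⌋ − ⌊(24·640)/763⌋ = ⌊16000/763⌋ − ⌊15360/763⌋ = 20 − 20 = 0
n=25: ⌊(26·640)/763⌋ − ⌊(25·640)/763⌋ = ⌊16640/763⌋ − ⌊16000/763⌋ = 21 − 20 = 1
n=26: ⌊(27·640)/763⌋ − ⌊(26·640)/763⌋ = ⌊17280/763⌋ − ⌊16640/763⌋ = 22 − 21 = 1
n=27: ⌊(28·640)/763⌋ − ⌊(27·640)/763⌋ = ⌊17920/763⌋ − ⌊17280/763⌋ = 23 − 22 = 1
n=28: ⌊(29·640)/763⌋ − ⌊(28·640)/763⌋ = ⌊18560/763⌋ − ⌊17920/763⌋ = 24 − 23 = 1
n=29: ⌊(30·640)/763⌋ − ⌊(29·640)/763⌋ = ⌊19200/763⌋ − ⌊18560/763⌋ = 25 − 24 = 1
n=30: ⌊(31·640)/763⌋ − ⌊(30·640)/763⌋ = ⌊19840/763⌋ − ⌊19200/763⌋ = 26 − 25 = 1
n=31: ⌊(32·640)/763⌋ − ⌊(31·640)/763⌋ = ⌊20480/763⌋ − ⌊19840/763⌋ = 26 − 26 = 0
n=32: ⌊(33·640)/763⌋ − ⌊(32·640)/763⌋ = ⌊21120/763⌋ − ⌊20480/763⌋ = 27 − 26 = 1
n=33: ⌊(34·640)/763⌋ − ⌊(33·640)/763⌋ = ⌊21760/763⌋ − ⌊21120/763⌋ = 28 − 27 = 1
n=34: ⌊(35·640)/763⌋ − ⌊(34·640)/763⌋ = ⌊22400/763⌋ − ⌊21760/763⌋ = 29 − 28 = 1
n=35: ⌊(36·640)/763⌋ − ⌊(35·640)/763⌋ = ⌊23040/763⌋ − ⌊22400/763⌋ = 30 − 29 = 1
n=36: ⌊(37·640)/763⌋ − ⌊(36·640)/763⌋ = ⌊23680/763⌋ − ⌊23040/763⌋ = 31 − 30 = 1
n=37: ⌊(38·640)/763⌋ − ⌊(37·640)/763⌋ = ⌊24320/763⌋ − ⌊23680/763⌋ = 31 − 31 = 0
n=38: ⌊(39·640)/763⌋ − ⌊(38·640)/763⌋ = ⌊24960/763⌋ − ⌊24320/763⌋ = 32 − 31 = 1
n=39: ⌊(40·640)/763⌋ − ⌊(39·640)/763⌋ = ⌊25600/763⌋ − ⌊24960/763⌋ = 33 − 32 = 1
n=40: ⌊(41·640)/763⌋ − ⌊(40·640)/763⌋ = ⌊26240/763⌋ − ⌊25600/763⌋ = 34 − 33 = 1
n=41: ⌊(42·640)/763⌋ − ⌊(41·640)/763⌋ = ⌊26880/763⌋ − ⌊26240/763⌋ = 35 − 34 = 1
n=42: ⌊(43·640)/763⌋ − ⌊(42·640)/763⌋ = ⌊27520/763⌋ − ⌊26880/763⌋ = 36 − 35 = 1
n=43: ⌊(44·640)/763⌋ − ⌊(43·640)/763⌋ = ⌊28160/763⌋ − ⌊27520/763⌋ = 36 − 36 = 0
n=44: ⌊(45·640)/763⌋ − ⌊(44·640)/763⌋ = ⌊28800/763⌋ − ⌊28160/763⌋ = 37 − 36 = 1
n=45: ⌊(46·640)/763⌋ − ⌊(45·640)/763⌋ = ⌊29440/763⌋ − ⌊28800/763⌋ = 38 − 37 = 1
n=46: ⌊(47·640)/763⌋ − ⌊(46·640)/763⌋ = ⌊30080/763⌋ − ⌊29440/763⌋ = 39 − 38 = 1
n=47: ⌊(48·640)/763⌋ − ⌊(47·640)/763⌋ = ⌊30720/763⌋ − ⌊30080/763⌋ = 40 − 39 = 1
n=48: ⌊(49·640)/763⌋ − ⌊(48·640)/763⌋ = ⌊31360/763⌋ − ⌊30720/763⌋ = 41 − 40 = 1
n=49: ⌊(50·640)/763⌋ − ⌊(49·640)/763⌋ = ⌊32000/763⌋ − ⌊31360/763⌋ = 41 − 41 = 0
n=50: ⌊(51·640)/763⌋ − ⌊(50·640)/763⌋ = ⌊32640/763⌋ − ⌊32000/763⌋ = 42 − 41 = 1
n=51: ⌊(52·640)/763⌋ − ⌊(51·640)/763⌋ = ⌊33280/763⌋ − ⌊32640/763⌋ = 43 − 42 = 1
n=52: ⌊(53·640)/763⌋ − ⌊(52·640)/763⌋ = ⌊33920/763⌋ − ⌊33280/763⌋ = 44 − 43 = 1
n=53: ⌊(54·640)/763⌋ − ⌊(53·640)/763⌋ = ⌊34560/763⌋ − ⌊33920/763⌋ = 45 − 44 = 1
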